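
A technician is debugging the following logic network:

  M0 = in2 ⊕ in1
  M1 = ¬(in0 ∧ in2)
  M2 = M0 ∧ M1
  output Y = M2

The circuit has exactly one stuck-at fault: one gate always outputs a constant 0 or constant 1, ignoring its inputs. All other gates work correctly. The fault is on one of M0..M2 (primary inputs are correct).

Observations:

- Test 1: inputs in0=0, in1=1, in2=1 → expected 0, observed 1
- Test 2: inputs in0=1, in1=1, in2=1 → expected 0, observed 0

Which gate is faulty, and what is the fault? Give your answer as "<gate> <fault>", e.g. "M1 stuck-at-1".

M0 stuck-at-1

Fault-free values for test 1 (in0=0, in1=1, in2=1): M0=0, M1=1, M2=0, giving Y=0. Observed 1.
Test 1: faults giving observed 1 are {M0 stuck-at-1, M2 stuck-at-1}.
Test 2 (in0=1, in1=1, in2=1): fault-free M0=0, M1=0, M2=0 → 0; observed 0. Eliminates M2 stuck-at-1.
Only M0 stuck-at-1 is consistent with every test.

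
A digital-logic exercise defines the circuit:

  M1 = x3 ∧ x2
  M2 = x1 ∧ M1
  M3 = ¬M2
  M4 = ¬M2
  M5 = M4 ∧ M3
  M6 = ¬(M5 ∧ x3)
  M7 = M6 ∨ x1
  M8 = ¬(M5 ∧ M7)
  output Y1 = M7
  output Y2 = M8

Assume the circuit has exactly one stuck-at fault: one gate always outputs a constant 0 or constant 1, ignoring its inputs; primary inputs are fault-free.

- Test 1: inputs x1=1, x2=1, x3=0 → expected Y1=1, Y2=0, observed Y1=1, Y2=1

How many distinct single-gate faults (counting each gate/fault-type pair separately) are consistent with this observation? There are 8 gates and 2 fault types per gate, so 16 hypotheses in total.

Fault-free: M1=0, M2=0, M3=1, M4=1, M5=1, M6=1, M7=1, M8=0 → Y1=1, Y2=0. Observed Y1=1, Y2=1.
  M1: stuck-at-1 ✓; others ✗
  M2: stuck-at-1 ✓; others ✗
  M3: stuck-at-0 ✓; others ✗
  M4: stuck-at-0 ✓; others ✗
  M5: stuck-at-0 ✓; others ✗
  M6: none of the 2 fault types match ✗
  M7: none of the 2 fault types match ✗
  M8: stuck-at-1 ✓; others ✗
Consistent faults: {M1 stuck-at-1, M2 stuck-at-1, M3 stuck-at-0, M4 stuck-at-0, M5 stuck-at-0, M8 stuck-at-1} — 6 in all.

6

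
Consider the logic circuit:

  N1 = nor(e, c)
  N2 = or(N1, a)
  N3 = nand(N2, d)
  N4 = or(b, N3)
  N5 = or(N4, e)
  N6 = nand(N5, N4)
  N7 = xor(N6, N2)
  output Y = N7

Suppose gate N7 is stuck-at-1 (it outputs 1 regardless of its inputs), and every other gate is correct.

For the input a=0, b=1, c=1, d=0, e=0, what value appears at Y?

1

Propagate with N7 forced: N1=0, N2=0, N3=1, N4=1, N5=1, N6=0, N7=1 [stuck-at-1].
So Y = 1. (Without the fault it would be 0.)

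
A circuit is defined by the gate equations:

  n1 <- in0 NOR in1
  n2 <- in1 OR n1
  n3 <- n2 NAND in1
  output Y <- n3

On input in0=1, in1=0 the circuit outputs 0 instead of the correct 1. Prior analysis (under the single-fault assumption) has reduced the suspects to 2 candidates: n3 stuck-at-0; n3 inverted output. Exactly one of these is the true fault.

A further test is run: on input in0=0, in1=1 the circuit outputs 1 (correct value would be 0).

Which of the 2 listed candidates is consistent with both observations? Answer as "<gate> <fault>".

n3 inverted output

Evaluate each candidate on input in0=0, in1=1:
  n3 stuck-at-0: n1=0, n2=1, n3=0 [stuck-at-0] → 0 — eliminated
  n3 inverted output: n1=0, n2=1, n3=1 [inverted output] → 1 — matches
Only n3 inverted output reproduces the observed 1.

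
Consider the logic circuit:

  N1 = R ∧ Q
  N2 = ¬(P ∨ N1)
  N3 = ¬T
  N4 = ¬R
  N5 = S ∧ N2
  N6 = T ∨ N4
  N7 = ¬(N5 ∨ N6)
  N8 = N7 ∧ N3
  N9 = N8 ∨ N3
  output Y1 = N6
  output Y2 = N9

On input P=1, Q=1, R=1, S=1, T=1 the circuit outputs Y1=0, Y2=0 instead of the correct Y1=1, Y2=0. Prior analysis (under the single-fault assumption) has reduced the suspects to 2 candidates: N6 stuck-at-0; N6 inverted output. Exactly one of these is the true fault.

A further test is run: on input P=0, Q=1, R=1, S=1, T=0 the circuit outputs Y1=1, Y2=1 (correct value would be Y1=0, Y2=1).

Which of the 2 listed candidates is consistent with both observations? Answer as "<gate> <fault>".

Evaluate each candidate on input P=0, Q=1, R=1, S=1, T=0:
  N6 stuck-at-0: N1=1, N2=0, N3=1, N4=0, N5=0, N6=0 [stuck-at-0], N7=1, N8=1, N9=1 → Y1=0, Y2=1 — eliminated
  N6 inverted output: N1=1, N2=0, N3=1, N4=0, N5=0, N6=1 [inverted output], N7=0, N8=0, N9=1 → Y1=1, Y2=1 — matches
Only N6 inverted output reproduces the observed Y1=1, Y2=1.

N6 inverted output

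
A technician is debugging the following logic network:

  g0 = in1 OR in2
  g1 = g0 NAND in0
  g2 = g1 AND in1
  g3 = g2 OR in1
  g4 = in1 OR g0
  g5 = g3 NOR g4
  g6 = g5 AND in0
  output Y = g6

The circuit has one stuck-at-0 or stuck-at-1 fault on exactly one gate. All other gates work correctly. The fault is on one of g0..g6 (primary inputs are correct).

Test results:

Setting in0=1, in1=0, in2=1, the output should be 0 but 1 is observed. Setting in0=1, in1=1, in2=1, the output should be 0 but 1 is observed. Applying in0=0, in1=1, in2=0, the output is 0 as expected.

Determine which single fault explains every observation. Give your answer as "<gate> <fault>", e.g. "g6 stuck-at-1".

Fault-free values for test 1 (in0=1, in1=0, in2=1): g0=1, g1=0, g2=0, g3=0, g4=1, g5=0, g6=0, giving Y=0. Observed 1.
Test 1: faults giving observed 1 are {g0 stuck-at-0, g4 stuck-at-0, g5 stuck-at-1, g6 stuck-at-1}.
Test 2 (in0=1, in1=1, in2=1): fault-free g0=1, g1=0, g2=0, g3=1, g4=1, g5=0, g6=0 → 0; observed 1. Eliminates g0 stuck-at-0, g4 stuck-at-0.
Test 3 (in0=0, in1=1, in2=0): fault-free g0=1, g1=1, g2=1, g3=1, g4=1, g5=0, g6=0 → 0; observed 0. Eliminates g6 stuck-at-1.
Only g5 stuck-at-1 is consistent with every test.

g5 stuck-at-1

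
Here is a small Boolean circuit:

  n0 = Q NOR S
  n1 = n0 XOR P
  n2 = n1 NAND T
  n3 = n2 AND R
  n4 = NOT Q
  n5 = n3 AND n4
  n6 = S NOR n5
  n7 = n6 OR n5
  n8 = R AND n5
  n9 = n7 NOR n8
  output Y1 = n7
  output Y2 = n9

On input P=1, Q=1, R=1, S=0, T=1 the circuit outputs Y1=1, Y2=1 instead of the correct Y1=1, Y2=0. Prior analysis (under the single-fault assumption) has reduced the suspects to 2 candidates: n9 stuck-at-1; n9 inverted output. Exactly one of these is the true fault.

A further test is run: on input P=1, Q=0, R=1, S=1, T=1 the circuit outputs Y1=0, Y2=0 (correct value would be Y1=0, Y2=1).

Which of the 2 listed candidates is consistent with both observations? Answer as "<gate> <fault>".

Evaluate each candidate on input P=1, Q=0, R=1, S=1, T=1:
  n9 stuck-at-1: n0=0, n1=1, n2=0, n3=0, n4=1, n5=0, n6=0, n7=0, n8=0, n9=1 [stuck-at-1] → Y1=0, Y2=1 — eliminated
  n9 inverted output: n0=0, n1=1, n2=0, n3=0, n4=1, n5=0, n6=0, n7=0, n8=0, n9=0 [inverted output] → Y1=0, Y2=0 — matches
Only n9 inverted output reproduces the observed Y1=0, Y2=0.

n9 inverted output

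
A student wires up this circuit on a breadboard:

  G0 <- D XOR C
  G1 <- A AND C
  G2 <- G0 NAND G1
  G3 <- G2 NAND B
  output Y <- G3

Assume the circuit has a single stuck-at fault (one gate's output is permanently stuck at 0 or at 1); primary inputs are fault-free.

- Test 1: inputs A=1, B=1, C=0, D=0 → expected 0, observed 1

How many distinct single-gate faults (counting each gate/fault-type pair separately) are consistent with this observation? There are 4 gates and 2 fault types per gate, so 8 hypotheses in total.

Fault-free: G0=0, G1=0, G2=1, G3=0 → 0. Observed 1.
  G0 stuck-at-0: output 0 ✗
  G0 stuck-at-1: output 0 ✗
  G1 stuck-at-0: output 0 ✗
  G1 stuck-at-1: output 0 ✗
  G2 stuck-at-0: output 1 ✓
  G2 stuck-at-1: output 0 ✗
  G3 stuck-at-0: output 0 ✗
  G3 stuck-at-1: output 1 ✓
Consistent faults: {G2 stuck-at-0, G3 stuck-at-1} — 2 in all.

2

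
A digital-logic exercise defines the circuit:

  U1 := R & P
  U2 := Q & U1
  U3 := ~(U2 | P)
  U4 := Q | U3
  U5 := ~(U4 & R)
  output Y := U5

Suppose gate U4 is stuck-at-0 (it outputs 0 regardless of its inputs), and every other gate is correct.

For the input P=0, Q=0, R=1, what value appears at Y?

Propagate with U4 forced: U1=0, U2=0, U3=1, U4=0 [stuck-at-0], U5=1.
So Y = 1. (Without the fault it would be 0.)

1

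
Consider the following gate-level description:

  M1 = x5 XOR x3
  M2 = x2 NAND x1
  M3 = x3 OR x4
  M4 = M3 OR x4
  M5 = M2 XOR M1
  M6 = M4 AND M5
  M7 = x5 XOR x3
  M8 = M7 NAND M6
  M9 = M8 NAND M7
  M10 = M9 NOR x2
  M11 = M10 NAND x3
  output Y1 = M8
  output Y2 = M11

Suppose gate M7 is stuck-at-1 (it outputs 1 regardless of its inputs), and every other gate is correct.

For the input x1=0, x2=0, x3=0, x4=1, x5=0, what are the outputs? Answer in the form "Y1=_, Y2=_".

Y1=0, Y2=1

Propagate with M7 forced: M1=0, M2=1, M3=1, M4=1, M5=1, M6=1, M7=1 [stuck-at-1], M8=0, M9=1, M10=0, M11=1.
So the outputs are Y1=0, Y2=1. (Without the fault they would be Y1=1, Y2=1.)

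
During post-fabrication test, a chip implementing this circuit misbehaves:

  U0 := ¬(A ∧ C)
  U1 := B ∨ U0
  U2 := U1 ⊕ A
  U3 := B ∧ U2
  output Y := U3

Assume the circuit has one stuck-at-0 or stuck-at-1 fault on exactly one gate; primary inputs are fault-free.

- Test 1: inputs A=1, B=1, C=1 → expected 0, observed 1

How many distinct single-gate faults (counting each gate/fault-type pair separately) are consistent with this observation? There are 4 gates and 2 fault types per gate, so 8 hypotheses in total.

3

Fault-free: U0=0, U1=1, U2=0, U3=0 → 0. Observed 1.
  U0 stuck-at-0: output 0 ✗
  U0 stuck-at-1: output 0 ✗
  U1 stuck-at-0: output 1 ✓
  U1 stuck-at-1: output 0 ✗
  U2 stuck-at-0: output 0 ✗
  U2 stuck-at-1: output 1 ✓
  U3 stuck-at-0: output 0 ✗
  U3 stuck-at-1: output 1 ✓
Consistent faults: {U1 stuck-at-0, U2 stuck-at-1, U3 stuck-at-1} — 3 in all.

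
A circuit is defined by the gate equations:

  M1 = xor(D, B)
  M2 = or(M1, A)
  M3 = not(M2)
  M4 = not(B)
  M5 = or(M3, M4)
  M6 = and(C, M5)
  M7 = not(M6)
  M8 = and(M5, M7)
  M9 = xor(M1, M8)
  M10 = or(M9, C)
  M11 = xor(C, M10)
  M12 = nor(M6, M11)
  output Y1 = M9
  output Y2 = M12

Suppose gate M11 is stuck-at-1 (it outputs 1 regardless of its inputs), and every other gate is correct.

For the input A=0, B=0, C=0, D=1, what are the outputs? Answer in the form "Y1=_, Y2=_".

Y1=0, Y2=0

Propagate with M11 forced: M1=1, M2=1, M3=0, M4=1, M5=1, M6=0, M7=1, M8=1, M9=0, M10=0, M11=1 [stuck-at-1], M12=0.
So the outputs are Y1=0, Y2=0. (Without the fault they would be Y1=0, Y2=1.)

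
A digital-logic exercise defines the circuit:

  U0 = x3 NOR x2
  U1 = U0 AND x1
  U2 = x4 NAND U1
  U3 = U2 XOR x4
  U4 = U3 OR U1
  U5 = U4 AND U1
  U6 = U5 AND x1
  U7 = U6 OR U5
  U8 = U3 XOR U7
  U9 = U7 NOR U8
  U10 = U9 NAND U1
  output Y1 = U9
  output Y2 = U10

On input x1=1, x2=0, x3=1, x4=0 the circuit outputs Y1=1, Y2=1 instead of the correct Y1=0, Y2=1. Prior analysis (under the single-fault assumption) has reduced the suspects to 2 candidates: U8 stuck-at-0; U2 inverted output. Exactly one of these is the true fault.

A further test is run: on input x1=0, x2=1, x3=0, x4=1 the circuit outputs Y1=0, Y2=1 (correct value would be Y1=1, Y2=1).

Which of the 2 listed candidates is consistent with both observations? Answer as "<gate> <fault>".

U2 inverted output

Evaluate each candidate on input x1=0, x2=1, x3=0, x4=1:
  U8 stuck-at-0: U0=0, U1=0, U2=1, U3=0, U4=0, U5=0, U6=0, U7=0, U8=0 [stuck-at-0], U9=1, U10=1 → Y1=1, Y2=1 — eliminated
  U2 inverted output: U0=0, U1=0, U2=0 [inverted output], U3=1, U4=1, U5=0, U6=0, U7=0, U8=1, U9=0, U10=1 → Y1=0, Y2=1 — matches
Only U2 inverted output reproduces the observed Y1=0, Y2=1.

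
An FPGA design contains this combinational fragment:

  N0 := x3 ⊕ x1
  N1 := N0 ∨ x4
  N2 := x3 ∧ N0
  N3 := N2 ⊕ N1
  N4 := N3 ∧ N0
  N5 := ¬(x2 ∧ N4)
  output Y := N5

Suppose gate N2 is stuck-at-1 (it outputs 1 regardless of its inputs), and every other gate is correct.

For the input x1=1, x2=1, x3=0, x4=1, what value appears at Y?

Propagate with N2 forced: N0=1, N1=1, N2=1 [stuck-at-1], N3=0, N4=0, N5=1.
So Y = 1. (Without the fault it would be 0.)

1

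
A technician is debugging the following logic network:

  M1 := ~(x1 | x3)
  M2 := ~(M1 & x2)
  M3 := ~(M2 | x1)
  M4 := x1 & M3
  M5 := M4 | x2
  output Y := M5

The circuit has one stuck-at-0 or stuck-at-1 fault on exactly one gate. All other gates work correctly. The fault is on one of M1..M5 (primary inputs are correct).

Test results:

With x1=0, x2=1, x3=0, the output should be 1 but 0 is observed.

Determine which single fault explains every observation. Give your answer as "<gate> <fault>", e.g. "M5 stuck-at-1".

M5 stuck-at-0

Fault-free values for test 1 (x1=0, x2=1, x3=0): M1=1, M2=0, M3=1, M4=0, M5=1, giving Y=1. Observed 0.
Test 1: faults giving observed 0 are {M5 stuck-at-0}.
Only M5 stuck-at-0 is consistent with every test.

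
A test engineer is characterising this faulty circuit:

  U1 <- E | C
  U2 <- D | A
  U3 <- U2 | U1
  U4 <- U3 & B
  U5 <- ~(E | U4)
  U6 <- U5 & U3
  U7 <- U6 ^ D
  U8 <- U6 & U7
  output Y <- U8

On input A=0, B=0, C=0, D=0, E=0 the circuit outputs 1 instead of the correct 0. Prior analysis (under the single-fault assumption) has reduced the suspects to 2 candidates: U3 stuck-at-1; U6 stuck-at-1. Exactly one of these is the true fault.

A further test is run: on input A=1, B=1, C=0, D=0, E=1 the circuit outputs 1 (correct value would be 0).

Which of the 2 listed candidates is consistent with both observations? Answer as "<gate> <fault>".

Evaluate each candidate on input A=1, B=1, C=0, D=0, E=1:
  U3 stuck-at-1: U1=1, U2=1, U3=1 [stuck-at-1], U4=1, U5=0, U6=0, U7=0, U8=0 → 0 — eliminated
  U6 stuck-at-1: U1=1, U2=1, U3=1, U4=1, U5=0, U6=1 [stuck-at-1], U7=1, U8=1 → 1 — matches
Only U6 stuck-at-1 reproduces the observed 1.

U6 stuck-at-1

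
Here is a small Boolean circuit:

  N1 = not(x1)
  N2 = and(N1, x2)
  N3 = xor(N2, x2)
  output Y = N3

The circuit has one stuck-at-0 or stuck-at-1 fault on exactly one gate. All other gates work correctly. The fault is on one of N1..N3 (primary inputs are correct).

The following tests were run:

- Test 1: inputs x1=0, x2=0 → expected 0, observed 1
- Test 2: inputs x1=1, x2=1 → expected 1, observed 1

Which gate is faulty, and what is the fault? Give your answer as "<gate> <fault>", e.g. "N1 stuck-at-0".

Fault-free values for test 1 (x1=0, x2=0): N1=1, N2=0, N3=0, giving Y=0. Observed 1.
Test 1: faults giving observed 1 are {N2 stuck-at-1, N3 stuck-at-1}.
Test 2 (x1=1, x2=1): fault-free N1=0, N2=0, N3=1 → 1; observed 1. Eliminates N2 stuck-at-1.
Only N3 stuck-at-1 is consistent with every test.

N3 stuck-at-1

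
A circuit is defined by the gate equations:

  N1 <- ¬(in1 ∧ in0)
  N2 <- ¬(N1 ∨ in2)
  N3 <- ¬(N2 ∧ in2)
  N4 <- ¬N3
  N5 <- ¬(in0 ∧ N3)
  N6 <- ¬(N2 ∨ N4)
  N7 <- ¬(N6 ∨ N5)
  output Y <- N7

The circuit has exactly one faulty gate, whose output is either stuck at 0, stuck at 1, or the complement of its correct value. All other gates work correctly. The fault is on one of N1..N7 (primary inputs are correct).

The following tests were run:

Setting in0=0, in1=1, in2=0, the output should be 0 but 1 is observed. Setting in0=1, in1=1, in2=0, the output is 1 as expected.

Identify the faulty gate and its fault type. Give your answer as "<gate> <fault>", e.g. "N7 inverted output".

Fault-free values for test 1 (in0=0, in1=1, in2=0): N1=1, N2=0, N3=1, N4=0, N5=1, N6=1, N7=0, giving Y=0. Observed 1.
Test 1: faults giving observed 1 are {N7 stuck-at-1, N7 inverted output}.
Test 2 (in0=1, in1=1, in2=0): fault-free N1=0, N2=1, N3=1, N4=0, N5=0, N6=0, N7=1 → 1; observed 1. Eliminates N7 inverted output.
Only N7 stuck-at-1 is consistent with every test.

N7 stuck-at-1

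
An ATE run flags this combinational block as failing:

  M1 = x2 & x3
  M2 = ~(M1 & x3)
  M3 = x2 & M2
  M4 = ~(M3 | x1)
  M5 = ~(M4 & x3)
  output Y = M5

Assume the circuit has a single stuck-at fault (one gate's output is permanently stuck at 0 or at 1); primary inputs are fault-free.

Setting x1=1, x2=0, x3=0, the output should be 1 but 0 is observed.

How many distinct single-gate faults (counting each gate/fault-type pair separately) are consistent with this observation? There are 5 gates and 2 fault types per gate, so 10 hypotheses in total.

1

Fault-free: M1=0, M2=1, M3=0, M4=0, M5=1 → 1. Observed 0.
  M1 stuck-at-0: output 1 ✗
  M1 stuck-at-1: output 1 ✗
  M2 stuck-at-0: output 1 ✗
  M2 stuck-at-1: output 1 ✗
  M3 stuck-at-0: output 1 ✗
  M3 stuck-at-1: output 1 ✗
  M4 stuck-at-0: output 1 ✗
  M4 stuck-at-1: output 1 ✗
  M5 stuck-at-0: output 0 ✓
  M5 stuck-at-1: output 1 ✗
Consistent faults: {M5 stuck-at-0} — 1 in all.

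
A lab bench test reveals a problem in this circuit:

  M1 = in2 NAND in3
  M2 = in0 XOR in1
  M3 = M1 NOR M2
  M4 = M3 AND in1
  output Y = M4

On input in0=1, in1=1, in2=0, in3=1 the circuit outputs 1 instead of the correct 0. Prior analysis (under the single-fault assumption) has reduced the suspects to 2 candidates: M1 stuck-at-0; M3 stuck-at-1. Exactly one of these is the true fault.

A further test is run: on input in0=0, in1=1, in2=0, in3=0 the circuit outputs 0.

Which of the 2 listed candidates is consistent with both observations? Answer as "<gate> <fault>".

Evaluate each candidate on input in0=0, in1=1, in2=0, in3=0:
  M1 stuck-at-0: M1=0 [stuck-at-0], M2=1, M3=0, M4=0 → 0 — matches
  M3 stuck-at-1: M1=1, M2=1, M3=1 [stuck-at-1], M4=1 → 1 — eliminated
Only M1 stuck-at-0 reproduces the observed 0.

M1 stuck-at-0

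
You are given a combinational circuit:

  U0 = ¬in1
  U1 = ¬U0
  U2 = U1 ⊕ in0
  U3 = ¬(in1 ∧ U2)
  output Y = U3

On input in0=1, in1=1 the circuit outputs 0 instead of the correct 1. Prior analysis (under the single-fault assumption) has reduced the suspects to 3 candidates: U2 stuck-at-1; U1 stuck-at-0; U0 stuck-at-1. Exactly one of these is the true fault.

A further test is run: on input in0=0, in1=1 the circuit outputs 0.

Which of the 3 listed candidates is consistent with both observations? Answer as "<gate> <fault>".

Evaluate each candidate on input in0=0, in1=1:
  U2 stuck-at-1: U0=0, U1=1, U2=1 [stuck-at-1], U3=0 → 0 — matches
  U1 stuck-at-0: U0=0, U1=0 [stuck-at-0], U2=0, U3=1 → 1 — eliminated
  U0 stuck-at-1: U0=1 [stuck-at-1], U1=0, U2=0, U3=1 → 1 — eliminated
Only U2 stuck-at-1 reproduces the observed 0.

U2 stuck-at-1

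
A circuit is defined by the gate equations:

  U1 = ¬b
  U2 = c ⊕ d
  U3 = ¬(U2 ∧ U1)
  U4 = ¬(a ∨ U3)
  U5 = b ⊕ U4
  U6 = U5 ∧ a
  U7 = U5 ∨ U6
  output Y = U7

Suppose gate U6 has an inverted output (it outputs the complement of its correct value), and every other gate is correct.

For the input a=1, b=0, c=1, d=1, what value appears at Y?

1

Propagate with U6 forced: U1=1, U2=0, U3=1, U4=0, U5=0, U6=1 [inverted output], U7=1.
So Y = 1. (Without the fault it would be 0.)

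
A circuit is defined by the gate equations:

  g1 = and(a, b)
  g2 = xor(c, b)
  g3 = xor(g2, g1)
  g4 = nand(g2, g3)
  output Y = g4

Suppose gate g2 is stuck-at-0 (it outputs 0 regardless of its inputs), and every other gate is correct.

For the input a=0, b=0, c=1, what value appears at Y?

Propagate with g2 forced: g1=0, g2=0 [stuck-at-0], g3=0, g4=1.
So Y = 1. (Without the fault it would be 0.)

1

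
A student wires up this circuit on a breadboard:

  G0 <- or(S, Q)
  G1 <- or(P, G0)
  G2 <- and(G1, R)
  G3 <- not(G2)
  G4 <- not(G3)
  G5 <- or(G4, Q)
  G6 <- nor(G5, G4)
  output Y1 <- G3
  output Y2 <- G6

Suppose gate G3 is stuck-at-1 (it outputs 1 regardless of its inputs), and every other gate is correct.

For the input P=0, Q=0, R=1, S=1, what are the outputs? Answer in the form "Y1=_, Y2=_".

Y1=1, Y2=1

Propagate with G3 forced: G0=1, G1=1, G2=1, G3=1 [stuck-at-1], G4=0, G5=0, G6=1.
So the outputs are Y1=1, Y2=1. (Without the fault they would be Y1=0, Y2=0.)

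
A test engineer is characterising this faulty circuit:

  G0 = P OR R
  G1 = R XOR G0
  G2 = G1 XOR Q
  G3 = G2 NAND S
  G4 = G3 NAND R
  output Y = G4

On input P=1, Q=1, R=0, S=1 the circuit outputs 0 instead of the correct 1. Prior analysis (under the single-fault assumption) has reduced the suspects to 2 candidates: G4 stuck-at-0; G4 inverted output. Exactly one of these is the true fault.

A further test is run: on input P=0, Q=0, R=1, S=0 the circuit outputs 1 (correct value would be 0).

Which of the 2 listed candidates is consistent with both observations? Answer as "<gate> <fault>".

Evaluate each candidate on input P=0, Q=0, R=1, S=0:
  G4 stuck-at-0: G0=1, G1=0, G2=0, G3=1, G4=0 [stuck-at-0] → 0 — eliminated
  G4 inverted output: G0=1, G1=0, G2=0, G3=1, G4=1 [inverted output] → 1 — matches
Only G4 inverted output reproduces the observed 1.

G4 inverted output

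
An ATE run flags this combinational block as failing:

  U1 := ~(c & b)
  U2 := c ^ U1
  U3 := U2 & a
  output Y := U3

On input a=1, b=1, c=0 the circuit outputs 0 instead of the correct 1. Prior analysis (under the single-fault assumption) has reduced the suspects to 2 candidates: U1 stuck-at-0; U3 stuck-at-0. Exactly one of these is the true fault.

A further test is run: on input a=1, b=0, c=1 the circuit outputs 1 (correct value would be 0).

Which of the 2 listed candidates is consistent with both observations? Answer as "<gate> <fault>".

U1 stuck-at-0

Evaluate each candidate on input a=1, b=0, c=1:
  U1 stuck-at-0: U1=0 [stuck-at-0], U2=1, U3=1 → 1 — matches
  U3 stuck-at-0: U1=1, U2=0, U3=0 [stuck-at-0] → 0 — eliminated
Only U1 stuck-at-0 reproduces the observed 1.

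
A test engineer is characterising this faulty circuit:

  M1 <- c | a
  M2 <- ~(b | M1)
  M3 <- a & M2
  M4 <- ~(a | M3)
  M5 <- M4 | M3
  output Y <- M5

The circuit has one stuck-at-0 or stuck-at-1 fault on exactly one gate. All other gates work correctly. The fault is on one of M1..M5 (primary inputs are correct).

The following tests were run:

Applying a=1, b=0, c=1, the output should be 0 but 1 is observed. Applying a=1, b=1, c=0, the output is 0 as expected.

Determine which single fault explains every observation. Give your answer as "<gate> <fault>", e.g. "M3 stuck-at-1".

M1 stuck-at-0

Fault-free values for test 1 (a=1, b=0, c=1): M1=1, M2=0, M3=0, M4=0, M5=0, giving Y=0. Observed 1.
Test 1: faults giving observed 1 are {M1 stuck-at-0, M2 stuck-at-1, M3 stuck-at-1, M4 stuck-at-1, M5 stuck-at-1}.
Test 2 (a=1, b=1, c=0): fault-free M1=1, M2=0, M3=0, M4=0, M5=0 → 0; observed 0. Eliminates M2 stuck-at-1, M3 stuck-at-1, M4 stuck-at-1, M5 stuck-at-1.
Only M1 stuck-at-0 is consistent with every test.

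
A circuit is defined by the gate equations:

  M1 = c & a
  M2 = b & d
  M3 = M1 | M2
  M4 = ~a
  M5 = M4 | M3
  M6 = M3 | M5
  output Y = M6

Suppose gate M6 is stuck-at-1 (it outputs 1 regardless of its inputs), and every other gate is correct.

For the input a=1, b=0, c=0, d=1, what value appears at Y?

1

Propagate with M6 forced: M1=0, M2=0, M3=0, M4=0, M5=0, M6=1 [stuck-at-1].
So Y = 1. (Without the fault it would be 0.)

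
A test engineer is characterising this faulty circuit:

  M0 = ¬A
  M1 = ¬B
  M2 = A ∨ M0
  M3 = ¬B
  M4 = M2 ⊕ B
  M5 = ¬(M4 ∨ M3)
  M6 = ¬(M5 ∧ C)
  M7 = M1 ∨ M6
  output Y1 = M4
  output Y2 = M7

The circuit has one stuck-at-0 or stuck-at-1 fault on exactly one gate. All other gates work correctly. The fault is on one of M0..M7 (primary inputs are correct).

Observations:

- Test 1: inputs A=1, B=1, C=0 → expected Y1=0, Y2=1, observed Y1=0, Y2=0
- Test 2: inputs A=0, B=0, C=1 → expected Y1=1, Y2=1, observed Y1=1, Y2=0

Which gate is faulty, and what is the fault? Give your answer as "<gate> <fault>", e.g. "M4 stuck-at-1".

M7 stuck-at-0

Fault-free values for test 1 (A=1, B=1, C=0): M0=0, M1=0, M2=1, M3=0, M4=0, M5=1, M6=1, M7=1, giving Y1=0, Y2=1. Observed Y1=0, Y2=0.
Test 1: faults giving observed Y1=0, Y2=0 are {M6 stuck-at-0, M7 stuck-at-0}.
Test 2 (A=0, B=0, C=1): fault-free M0=1, M1=1, M2=1, M3=1, M4=1, M5=0, M6=1, M7=1 → Y1=1, Y2=1; observed Y1=1, Y2=0. Eliminates M6 stuck-at-0.
Only M7 stuck-at-0 is consistent with every test.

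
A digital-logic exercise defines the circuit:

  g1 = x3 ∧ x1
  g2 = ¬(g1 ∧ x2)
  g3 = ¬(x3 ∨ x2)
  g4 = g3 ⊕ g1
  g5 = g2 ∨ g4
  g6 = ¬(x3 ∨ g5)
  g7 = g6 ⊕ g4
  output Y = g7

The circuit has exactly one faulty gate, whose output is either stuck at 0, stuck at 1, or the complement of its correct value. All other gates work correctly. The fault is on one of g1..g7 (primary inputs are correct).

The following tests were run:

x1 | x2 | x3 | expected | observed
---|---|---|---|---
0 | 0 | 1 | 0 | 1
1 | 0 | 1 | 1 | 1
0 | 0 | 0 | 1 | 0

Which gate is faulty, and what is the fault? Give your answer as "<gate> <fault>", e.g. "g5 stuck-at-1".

Fault-free values for test 1 (x1=0, x2=0, x3=1): g1=0, g2=1, g3=0, g4=0, g5=1, g6=0, g7=0, giving Y=0. Observed 1.
Test 1: faults giving observed 1 are {g1 stuck-at-1, g1 inverted output, g3 stuck-at-1, g3 inverted output, g4 stuck-at-1, g4 inverted output, g6 stuck-at-1, g6 inverted output, g7 stuck-at-1, g7 inverted output}.
Test 2 (x1=1, x2=0, x3=1): fault-free g1=1, g2=1, g3=0, g4=1, g5=1, g6=0, g7=1 → 1; observed 1. Eliminates g1 inverted output, g3 stuck-at-1, g3 inverted output, g4 inverted output, g6 stuck-at-1, g6 inverted output, g7 inverted output.
Test 3 (x1=0, x2=0, x3=0): fault-free g1=0, g2=1, g3=1, g4=1, g5=1, g6=0, g7=1 → 1; observed 0. Eliminates g4 stuck-at-1, g7 stuck-at-1.
Only g1 stuck-at-1 is consistent with every test.

g1 stuck-at-1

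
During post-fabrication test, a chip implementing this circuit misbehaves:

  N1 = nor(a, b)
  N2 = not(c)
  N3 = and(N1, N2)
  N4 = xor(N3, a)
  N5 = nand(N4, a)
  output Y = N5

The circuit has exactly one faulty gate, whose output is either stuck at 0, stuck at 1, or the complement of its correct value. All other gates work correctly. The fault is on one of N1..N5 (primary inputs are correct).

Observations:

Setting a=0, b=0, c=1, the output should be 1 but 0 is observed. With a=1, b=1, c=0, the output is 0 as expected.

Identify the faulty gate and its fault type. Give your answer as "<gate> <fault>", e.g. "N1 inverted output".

N5 stuck-at-0

Fault-free values for test 1 (a=0, b=0, c=1): N1=1, N2=0, N3=0, N4=0, N5=1, giving Y=1. Observed 0.
Test 1: faults giving observed 0 are {N5 stuck-at-0, N5 inverted output}.
Test 2 (a=1, b=1, c=0): fault-free N1=0, N2=1, N3=0, N4=1, N5=0 → 0; observed 0. Eliminates N5 inverted output.
Only N5 stuck-at-0 is consistent with every test.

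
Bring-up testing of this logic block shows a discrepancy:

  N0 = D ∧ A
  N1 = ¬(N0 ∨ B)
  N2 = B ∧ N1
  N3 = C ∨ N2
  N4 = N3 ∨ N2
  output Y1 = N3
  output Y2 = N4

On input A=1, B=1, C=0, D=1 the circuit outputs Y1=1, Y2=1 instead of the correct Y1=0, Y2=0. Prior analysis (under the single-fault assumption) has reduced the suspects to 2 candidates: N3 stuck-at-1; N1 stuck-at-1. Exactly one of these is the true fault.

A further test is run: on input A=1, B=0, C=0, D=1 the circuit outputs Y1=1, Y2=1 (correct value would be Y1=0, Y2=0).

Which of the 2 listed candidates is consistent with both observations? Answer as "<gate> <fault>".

Evaluate each candidate on input A=1, B=0, C=0, D=1:
  N3 stuck-at-1: N0=1, N1=0, N2=0, N3=1 [stuck-at-1], N4=1 → Y1=1, Y2=1 — matches
  N1 stuck-at-1: N0=1, N1=1 [stuck-at-1], N2=0, N3=0, N4=0 → Y1=0, Y2=0 — eliminated
Only N3 stuck-at-1 reproduces the observed Y1=1, Y2=1.

N3 stuck-at-1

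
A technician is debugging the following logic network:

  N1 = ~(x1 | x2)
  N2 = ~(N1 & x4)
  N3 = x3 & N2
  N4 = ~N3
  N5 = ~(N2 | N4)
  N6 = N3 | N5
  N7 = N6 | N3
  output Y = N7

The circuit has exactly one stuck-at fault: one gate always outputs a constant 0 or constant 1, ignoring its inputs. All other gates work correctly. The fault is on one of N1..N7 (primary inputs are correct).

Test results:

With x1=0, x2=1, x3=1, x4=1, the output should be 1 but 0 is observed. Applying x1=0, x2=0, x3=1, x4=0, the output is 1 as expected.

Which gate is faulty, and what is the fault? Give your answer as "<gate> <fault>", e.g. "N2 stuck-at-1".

Fault-free values for test 1 (x1=0, x2=1, x3=1, x4=1): N1=0, N2=1, N3=1, N4=0, N5=0, N6=1, N7=1, giving Y=1. Observed 0.
Test 1: faults giving observed 0 are {N1 stuck-at-1, N2 stuck-at-0, N3 stuck-at-0, N7 stuck-at-0}.
Test 2 (x1=0, x2=0, x3=1, x4=0): fault-free N1=1, N2=1, N3=1, N4=0, N5=0, N6=1, N7=1 → 1; observed 1. Eliminates N2 stuck-at-0, N3 stuck-at-0, N7 stuck-at-0.
Only N1 stuck-at-1 is consistent with every test.

N1 stuck-at-1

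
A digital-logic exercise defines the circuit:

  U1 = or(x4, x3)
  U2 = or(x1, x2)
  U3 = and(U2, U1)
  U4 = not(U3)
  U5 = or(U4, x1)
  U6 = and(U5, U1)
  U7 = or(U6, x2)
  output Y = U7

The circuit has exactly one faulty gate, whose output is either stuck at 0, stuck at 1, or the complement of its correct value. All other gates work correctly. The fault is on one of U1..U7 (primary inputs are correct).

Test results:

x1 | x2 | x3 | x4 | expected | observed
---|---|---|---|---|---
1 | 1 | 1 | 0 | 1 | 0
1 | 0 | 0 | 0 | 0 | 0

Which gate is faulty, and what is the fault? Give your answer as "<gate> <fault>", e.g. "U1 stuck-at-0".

U7 stuck-at-0

Fault-free values for test 1 (x1=1, x2=1, x3=1, x4=0): U1=1, U2=1, U3=1, U4=0, U5=1, U6=1, U7=1, giving Y=1. Observed 0.
Test 1: faults giving observed 0 are {U7 stuck-at-0, U7 inverted output}.
Test 2 (x1=1, x2=0, x3=0, x4=0): fault-free U1=0, U2=1, U3=0, U4=1, U5=1, U6=0, U7=0 → 0; observed 0. Eliminates U7 inverted output.
Only U7 stuck-at-0 is consistent with every test.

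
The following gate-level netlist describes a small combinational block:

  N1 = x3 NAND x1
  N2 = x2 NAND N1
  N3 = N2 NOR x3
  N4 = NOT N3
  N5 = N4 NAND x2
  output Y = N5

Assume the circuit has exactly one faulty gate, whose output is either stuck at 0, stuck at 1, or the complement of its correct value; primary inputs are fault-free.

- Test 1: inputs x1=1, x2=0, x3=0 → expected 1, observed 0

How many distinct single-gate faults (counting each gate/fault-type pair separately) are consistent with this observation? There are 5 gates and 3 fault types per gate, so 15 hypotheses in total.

2

Fault-free: N1=1, N2=1, N3=0, N4=1, N5=1 → 1. Observed 0.
  N1: none of the 3 fault types match ✗
  N2: none of the 3 fault types match ✗
  N3: none of the 3 fault types match ✗
  N4: none of the 3 fault types match ✗
  N5: stuck-at-0, inverted output ✓; others ✗
Consistent faults: {N5 stuck-at-0, N5 inverted output} — 2 in all.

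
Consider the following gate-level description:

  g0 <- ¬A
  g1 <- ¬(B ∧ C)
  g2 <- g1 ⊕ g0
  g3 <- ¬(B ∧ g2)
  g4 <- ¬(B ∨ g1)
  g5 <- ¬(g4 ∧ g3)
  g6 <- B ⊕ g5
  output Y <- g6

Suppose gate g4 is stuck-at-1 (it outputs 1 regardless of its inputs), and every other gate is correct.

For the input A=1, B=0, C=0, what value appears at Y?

0

Propagate with g4 forced: g0=0, g1=1, g2=1, g3=1, g4=1 [stuck-at-1], g5=0, g6=0.
So Y = 0. (Without the fault it would be 1.)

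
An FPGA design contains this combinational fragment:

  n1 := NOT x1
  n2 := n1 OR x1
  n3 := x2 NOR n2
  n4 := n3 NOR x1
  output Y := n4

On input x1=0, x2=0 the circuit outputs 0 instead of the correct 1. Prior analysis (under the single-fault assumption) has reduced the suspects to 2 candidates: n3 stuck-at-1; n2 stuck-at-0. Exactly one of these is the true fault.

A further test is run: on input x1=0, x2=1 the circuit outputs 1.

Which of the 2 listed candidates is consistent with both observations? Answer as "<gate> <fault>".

Evaluate each candidate on input x1=0, x2=1:
  n3 stuck-at-1: n1=1, n2=1, n3=1 [stuck-at-1], n4=0 → 0 — eliminated
  n2 stuck-at-0: n1=1, n2=0 [stuck-at-0], n3=0, n4=1 → 1 — matches
Only n2 stuck-at-0 reproduces the observed 1.

n2 stuck-at-0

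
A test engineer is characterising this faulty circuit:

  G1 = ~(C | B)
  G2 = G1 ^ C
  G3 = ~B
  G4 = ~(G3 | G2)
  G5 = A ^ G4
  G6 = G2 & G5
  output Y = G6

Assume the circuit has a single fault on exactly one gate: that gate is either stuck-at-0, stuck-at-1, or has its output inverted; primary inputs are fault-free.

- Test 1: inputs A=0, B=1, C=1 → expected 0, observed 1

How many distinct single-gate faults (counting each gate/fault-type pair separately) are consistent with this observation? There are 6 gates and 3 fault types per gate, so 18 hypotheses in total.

6

Fault-free: G1=0, G2=1, G3=0, G4=0, G5=0, G6=0 → 0. Observed 1.
  G1: none of the 3 fault types match ✗
  G2: none of the 3 fault types match ✗
  G3: none of the 3 fault types match ✗
  G4: stuck-at-1, inverted output ✓; others ✗
  G5: stuck-at-1, inverted output ✓; others ✗
  G6: stuck-at-1, inverted output ✓; others ✗
Consistent faults: {G4 stuck-at-1, G4 inverted output, G5 stuck-at-1, G5 inverted output, G6 stuck-at-1, G6 inverted output} — 6 in all.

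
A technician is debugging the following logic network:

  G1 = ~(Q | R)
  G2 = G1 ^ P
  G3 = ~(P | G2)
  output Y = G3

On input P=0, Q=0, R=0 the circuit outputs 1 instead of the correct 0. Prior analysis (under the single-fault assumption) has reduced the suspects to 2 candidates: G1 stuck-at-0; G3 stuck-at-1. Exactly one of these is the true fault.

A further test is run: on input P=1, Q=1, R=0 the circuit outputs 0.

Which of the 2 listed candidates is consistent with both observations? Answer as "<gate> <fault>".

Evaluate each candidate on input P=1, Q=1, R=0:
  G1 stuck-at-0: G1=0 [stuck-at-0], G2=1, G3=0 → 0 — matches
  G3 stuck-at-1: G1=0, G2=1, G3=1 [stuck-at-1] → 1 — eliminated
Only G1 stuck-at-0 reproduces the observed 0.

G1 stuck-at-0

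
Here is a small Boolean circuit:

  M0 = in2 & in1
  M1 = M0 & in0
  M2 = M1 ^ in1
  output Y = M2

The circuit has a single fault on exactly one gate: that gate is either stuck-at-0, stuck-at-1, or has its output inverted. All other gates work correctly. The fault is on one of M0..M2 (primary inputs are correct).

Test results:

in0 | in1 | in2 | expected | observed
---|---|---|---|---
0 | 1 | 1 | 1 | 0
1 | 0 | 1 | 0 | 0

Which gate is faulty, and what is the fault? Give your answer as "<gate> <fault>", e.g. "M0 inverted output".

Fault-free values for test 1 (in0=0, in1=1, in2=1): M0=1, M1=0, M2=1, giving Y=1. Observed 0.
Test 1: faults giving observed 0 are {M1 stuck-at-1, M1 inverted output, M2 stuck-at-0, M2 inverted output}.
Test 2 (in0=1, in1=0, in2=1): fault-free M0=0, M1=0, M2=0 → 0; observed 0. Eliminates M1 stuck-at-1, M1 inverted output, M2 inverted output.
Only M2 stuck-at-0 is consistent with every test.

M2 stuck-at-0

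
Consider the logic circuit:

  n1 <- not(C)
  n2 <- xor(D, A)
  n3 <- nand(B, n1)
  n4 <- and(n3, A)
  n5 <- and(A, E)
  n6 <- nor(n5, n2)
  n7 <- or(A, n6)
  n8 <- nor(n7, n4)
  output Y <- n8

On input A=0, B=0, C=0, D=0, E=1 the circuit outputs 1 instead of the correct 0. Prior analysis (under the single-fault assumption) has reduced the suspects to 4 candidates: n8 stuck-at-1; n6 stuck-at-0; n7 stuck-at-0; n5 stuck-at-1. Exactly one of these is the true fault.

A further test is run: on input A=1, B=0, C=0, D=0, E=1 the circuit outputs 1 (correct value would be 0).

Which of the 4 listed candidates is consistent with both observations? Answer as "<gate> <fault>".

Evaluate each candidate on input A=1, B=0, C=0, D=0, E=1:
  n8 stuck-at-1: n1=1, n2=1, n3=1, n4=1, n5=1, n6=0, n7=1, n8=1 [stuck-at-1] → 1 — matches
  n6 stuck-at-0: n1=1, n2=1, n3=1, n4=1, n5=1, n6=0 [stuck-at-0], n7=1, n8=0 → 0 — eliminated
  n7 stuck-at-0: n1=1, n2=1, n3=1, n4=1, n5=1, n6=0, n7=0 [stuck-at-0], n8=0 → 0 — eliminated
  n5 stuck-at-1: n1=1, n2=1, n3=1, n4=1, n5=1 [stuck-at-1], n6=0, n7=1, n8=0 → 0 — eliminated
Only n8 stuck-at-1 reproduces the observed 1.

n8 stuck-at-1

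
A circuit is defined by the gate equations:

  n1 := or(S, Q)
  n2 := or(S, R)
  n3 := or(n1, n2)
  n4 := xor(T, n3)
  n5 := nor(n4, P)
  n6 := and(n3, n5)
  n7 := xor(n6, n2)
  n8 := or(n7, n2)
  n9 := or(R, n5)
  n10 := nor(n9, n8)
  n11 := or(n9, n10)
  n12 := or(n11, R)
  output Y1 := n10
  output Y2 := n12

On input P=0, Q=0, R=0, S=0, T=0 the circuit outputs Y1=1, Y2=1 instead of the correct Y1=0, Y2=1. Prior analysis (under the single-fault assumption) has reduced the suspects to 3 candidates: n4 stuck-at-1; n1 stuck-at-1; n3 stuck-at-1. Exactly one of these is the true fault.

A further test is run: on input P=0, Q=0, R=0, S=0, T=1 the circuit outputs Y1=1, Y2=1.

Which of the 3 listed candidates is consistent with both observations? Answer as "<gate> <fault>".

Evaluate each candidate on input P=0, Q=0, R=0, S=0, T=1:
  n4 stuck-at-1: n1=0, n2=0, n3=0, n4=1 [stuck-at-1], n5=0, n6=0, n7=0, n8=0, n9=0, n10=1, n11=1, n12=1 → Y1=1, Y2=1 — matches
  n1 stuck-at-1: n1=1 [stuck-at-1], n2=0, n3=1, n4=0, n5=1, n6=1, n7=1, n8=1, n9=1, n10=0, n11=1, n12=1 → Y1=0, Y2=1 — eliminated
  n3 stuck-at-1: n1=0, n2=0, n3=1 [stuck-at-1], n4=0, n5=1, n6=1, n7=1, n8=1, n9=1, n10=0, n11=1, n12=1 → Y1=0, Y2=1 — eliminated
Only n4 stuck-at-1 reproduces the observed Y1=1, Y2=1.

n4 stuck-at-1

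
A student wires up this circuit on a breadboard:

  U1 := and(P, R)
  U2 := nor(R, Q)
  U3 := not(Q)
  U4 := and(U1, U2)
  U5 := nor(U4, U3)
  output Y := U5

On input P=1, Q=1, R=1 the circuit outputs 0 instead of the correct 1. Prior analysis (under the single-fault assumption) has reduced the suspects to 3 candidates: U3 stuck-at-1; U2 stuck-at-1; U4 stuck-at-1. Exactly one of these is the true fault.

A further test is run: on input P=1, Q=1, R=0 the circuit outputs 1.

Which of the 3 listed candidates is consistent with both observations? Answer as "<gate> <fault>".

U2 stuck-at-1

Evaluate each candidate on input P=1, Q=1, R=0:
  U3 stuck-at-1: U1=0, U2=0, U3=1 [stuck-at-1], U4=0, U5=0 → 0 — eliminated
  U2 stuck-at-1: U1=0, U2=1 [stuck-at-1], U3=0, U4=0, U5=1 → 1 — matches
  U4 stuck-at-1: U1=0, U2=0, U3=0, U4=1 [stuck-at-1], U5=0 → 0 — eliminated
Only U2 stuck-at-1 reproduces the observed 1.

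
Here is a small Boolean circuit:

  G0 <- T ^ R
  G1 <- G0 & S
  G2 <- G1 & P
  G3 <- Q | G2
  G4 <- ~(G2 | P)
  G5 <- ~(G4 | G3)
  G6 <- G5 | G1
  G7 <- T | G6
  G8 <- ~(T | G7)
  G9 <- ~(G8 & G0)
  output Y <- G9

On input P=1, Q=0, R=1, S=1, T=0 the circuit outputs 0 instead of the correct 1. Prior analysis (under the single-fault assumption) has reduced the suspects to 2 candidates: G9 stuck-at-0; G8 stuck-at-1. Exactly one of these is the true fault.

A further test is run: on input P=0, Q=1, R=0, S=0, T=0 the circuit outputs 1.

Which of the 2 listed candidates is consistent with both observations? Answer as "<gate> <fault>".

G8 stuck-at-1

Evaluate each candidate on input P=0, Q=1, R=0, S=0, T=0:
  G9 stuck-at-0: G0=0, G1=0, G2=0, G3=1, G4=1, G5=0, G6=0, G7=0, G8=1, G9=0 [stuck-at-0] → 0 — eliminated
  G8 stuck-at-1: G0=0, G1=0, G2=0, G3=1, G4=1, G5=0, G6=0, G7=0, G8=1 [stuck-at-1], G9=1 → 1 — matches
Only G8 stuck-at-1 reproduces the observed 1.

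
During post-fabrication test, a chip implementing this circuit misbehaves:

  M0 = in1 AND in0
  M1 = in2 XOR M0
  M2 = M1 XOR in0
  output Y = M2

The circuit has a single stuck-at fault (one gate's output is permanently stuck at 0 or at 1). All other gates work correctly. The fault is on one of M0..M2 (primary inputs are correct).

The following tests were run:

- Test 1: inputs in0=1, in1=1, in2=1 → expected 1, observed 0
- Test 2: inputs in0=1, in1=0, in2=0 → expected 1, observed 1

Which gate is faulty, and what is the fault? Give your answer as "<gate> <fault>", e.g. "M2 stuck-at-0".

M0 stuck-at-0

Fault-free values for test 1 (in0=1, in1=1, in2=1): M0=1, M1=0, M2=1, giving Y=1. Observed 0.
Test 1: faults giving observed 0 are {M0 stuck-at-0, M1 stuck-at-1, M2 stuck-at-0}.
Test 2 (in0=1, in1=0, in2=0): fault-free M0=0, M1=0, M2=1 → 1; observed 1. Eliminates M1 stuck-at-1, M2 stuck-at-0.
Only M0 stuck-at-0 is consistent with every test.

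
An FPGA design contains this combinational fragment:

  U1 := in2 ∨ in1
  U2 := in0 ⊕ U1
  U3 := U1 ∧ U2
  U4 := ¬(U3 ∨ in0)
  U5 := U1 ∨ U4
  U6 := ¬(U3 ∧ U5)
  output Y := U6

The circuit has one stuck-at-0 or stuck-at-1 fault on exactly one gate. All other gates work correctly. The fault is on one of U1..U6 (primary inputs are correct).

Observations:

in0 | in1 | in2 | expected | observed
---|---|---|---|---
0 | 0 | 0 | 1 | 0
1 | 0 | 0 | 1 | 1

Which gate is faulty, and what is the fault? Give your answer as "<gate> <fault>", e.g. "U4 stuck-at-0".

U1 stuck-at-1

Fault-free values for test 1 (in0=0, in1=0, in2=0): U1=0, U2=0, U3=0, U4=1, U5=1, U6=1, giving Y=1. Observed 0.
Test 1: faults giving observed 0 are {U1 stuck-at-1, U6 stuck-at-0}.
Test 2 (in0=1, in1=0, in2=0): fault-free U1=0, U2=1, U3=0, U4=0, U5=0, U6=1 → 1; observed 1. Eliminates U6 stuck-at-0.
Only U1 stuck-at-1 is consistent with every test.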